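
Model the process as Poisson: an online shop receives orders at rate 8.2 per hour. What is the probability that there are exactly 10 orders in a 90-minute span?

Over the interval, μ = 8.2 × 1.5 = 12.3 (a 90-minute span = 1.5 hours).
P(N = 10) = e^(−μ) μ^10/10! = e^(−12.3) · 12.3^10/3628800 ≈ 0.0994.

0.0994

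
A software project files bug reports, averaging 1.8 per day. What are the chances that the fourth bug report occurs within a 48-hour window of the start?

0.4848

Over the interval, μ = 1.8 × 2 = 3.6 (a 48-hour window = 2 days).
The fourth arrival falls in the interval iff at least 4 events occur there: P(S_4 ≤ t) = P(N ≥ 4) = 1 − P(N ≤ 3) ≈ 0.4848.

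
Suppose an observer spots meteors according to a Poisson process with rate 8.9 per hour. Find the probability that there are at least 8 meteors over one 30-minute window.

Over the interval, μ = 8.9 × 0.5 = 4.45 (a 30-minute window = 0.5 hours).
P(N ≥ 8) = 1 − P(N ≤ 7) = 1 − Σ_{j=0}^{7} e^(−μ) μ^j/j! ≈ 0.0825.

0.0825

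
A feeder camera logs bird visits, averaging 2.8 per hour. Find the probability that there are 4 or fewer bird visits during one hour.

With mean μ = 2.8 per hour,
P(N ≤ 4) = Σ_{j=0}^{4} e^(−μ) μ^j/j! ≈ 0.8477.

0.8477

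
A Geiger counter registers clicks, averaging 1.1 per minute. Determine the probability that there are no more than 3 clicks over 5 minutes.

0.2017

Over the interval, μ = 1.1 × 5 = 5.5 (5 minutes).
P(N ≤ 3) = Σ_{j=0}^{3} e^(−μ) μ^j/j! ≈ 0.2017.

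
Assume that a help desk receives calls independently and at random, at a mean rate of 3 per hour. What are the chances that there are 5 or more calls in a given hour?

With mean μ = 3 per hour,
P(N ≥ 5) = 1 − P(N ≤ 4) = 1 − Σ_{j=0}^{4} e^(−μ) μ^j/j! ≈ 0.1847.

0.1847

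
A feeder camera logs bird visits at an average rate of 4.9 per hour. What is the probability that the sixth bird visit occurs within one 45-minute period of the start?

Over the interval, μ = 4.9 × 0.75 = 3.675 (a 45-minute period = 0.75 hours).
The sixth arrival falls in the interval iff at least 6 events occur there: P(S_6 ≤ t) = P(N ≥ 6) = 1 − P(N ≤ 5) ≈ 0.1664.

0.1664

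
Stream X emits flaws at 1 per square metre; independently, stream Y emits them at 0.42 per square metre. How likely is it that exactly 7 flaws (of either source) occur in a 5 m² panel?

0.1489

Independent Poisson processes superpose: combined rate λ = 1 + 0.42 = 1.42 per square metre.
Over the interval, μ = 1.42 × 5 = 7.1 (a 5 m² panel = 5 square metres).
P(N = 7) = e^(−7.1) · 7.1^7/7! ≈ 0.1489.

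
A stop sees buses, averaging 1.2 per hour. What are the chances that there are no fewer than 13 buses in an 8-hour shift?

0.1721

Over the interval, μ = 1.2 × 8 = 9.6 (an 8-hour shift = 8 hours).
P(N ≥ 13) = 1 − P(N ≤ 12) = 1 − Σ_{j=0}^{12} e^(−μ) μ^j/j! ≈ 0.1721.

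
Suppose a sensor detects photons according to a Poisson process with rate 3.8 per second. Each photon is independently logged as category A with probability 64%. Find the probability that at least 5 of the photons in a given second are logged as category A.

Thinning: the photons that are logged as category A themselves form a Poisson process with rate 0.64 × 3.8 = 2.432 per second.
So μ = 2.432.
P(N ≥ 5) = 1 − P(N ≤ 4) ≈ 0.0999.

0.0999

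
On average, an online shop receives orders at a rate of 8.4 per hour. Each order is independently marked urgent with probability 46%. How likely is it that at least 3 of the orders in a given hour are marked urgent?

0.7413

Thinning: the orders that are marked urgent themselves form a Poisson process with rate 0.46 × 8.4 = 3.864 per hour.
So μ = 3.864.
P(N ≥ 3) = 1 − P(N ≤ 2) ≈ 0.7413.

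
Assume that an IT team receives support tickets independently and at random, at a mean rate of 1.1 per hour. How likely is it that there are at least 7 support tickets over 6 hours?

Over the interval, μ = 1.1 × 6 = 6.6 (6 hours).
P(N ≥ 7) = 1 − P(N ≤ 6) = 1 − Σ_{j=0}^{6} e^(−μ) μ^j/j! ≈ 0.4892.

0.4892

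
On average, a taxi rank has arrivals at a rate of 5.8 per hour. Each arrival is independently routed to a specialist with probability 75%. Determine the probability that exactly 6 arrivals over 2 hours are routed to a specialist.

Thinning: the arrivals that are routed to a specialist themselves form a Poisson process with rate 0.75 × 5.8 = 4.35 per hour.
Over the interval, μ = 4.35 × 2 = 8.7 (2 hours).
P(N = 6) = e^(−8.7) · 8.7^6/6! ≈ 0.1003.

0.1003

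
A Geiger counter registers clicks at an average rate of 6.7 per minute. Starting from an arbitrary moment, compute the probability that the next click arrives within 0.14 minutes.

0.6086

Inter-arrival times are exponential with rate λ = 6.7 per minute.
P(T ≤ 0.14) = 1 − e^(−λt) = 1 − e^(−6.7 × 0.14) = 1 − e^(−0.938) ≈ 0.6086.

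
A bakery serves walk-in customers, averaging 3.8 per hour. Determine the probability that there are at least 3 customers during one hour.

With mean μ = 3.8 per hour,
P(N ≥ 3) = 1 − P(N ≤ 2) = 1 − Σ_{j=0}^{2} e^(−μ) μ^j/j! ≈ 0.7311.

0.7311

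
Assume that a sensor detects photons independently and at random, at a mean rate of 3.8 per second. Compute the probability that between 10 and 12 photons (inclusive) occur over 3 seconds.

0.3455

Over the interval, μ = 3.8 × 3 = 11.4 (3 seconds).
P(10 ≤ N ≤ 12) = Σ_{j=10}^{12} e^(−11.4) · 11.4^j/j! ≈ 0.3455.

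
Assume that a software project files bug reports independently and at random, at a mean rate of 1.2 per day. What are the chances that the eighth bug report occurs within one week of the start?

0.6013

Over the interval, μ = 1.2 × 7 = 8.4 (a week = 7 days).
The eighth arrival falls in the interval iff at least 8 events occur there: P(S_8 ≤ t) = P(N ≥ 8) = 1 − P(N ≤ 7) ≈ 0.6013.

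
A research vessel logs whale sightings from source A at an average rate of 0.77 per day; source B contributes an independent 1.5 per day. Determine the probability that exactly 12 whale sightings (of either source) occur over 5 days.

0.1123

Independent Poisson processes superpose: combined rate λ = 0.77 + 1.5 = 2.27 per day.
Over the interval, μ = 2.27 × 5 = 11.35 (5 days).
P(N = 12) = e^(−11.35) · 11.35^12/12! ≈ 0.1123.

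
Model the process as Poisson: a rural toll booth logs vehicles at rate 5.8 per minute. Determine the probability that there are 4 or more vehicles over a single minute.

0.8300

With mean μ = 5.8 per minute,
P(N ≥ 4) = 1 − P(N ≤ 3) = 1 − Σ_{j=0}^{3} e^(−μ) μ^j/j! ≈ 0.8300.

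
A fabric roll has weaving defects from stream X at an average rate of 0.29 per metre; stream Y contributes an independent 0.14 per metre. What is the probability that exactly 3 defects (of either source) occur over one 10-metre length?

Independent Poisson processes superpose: combined rate λ = 0.29 + 0.14 = 0.43 per metre.
Over the interval, μ = 0.43 × 10 = 4.3 (a 10-metre length = 10 metres).
P(N = 3) = e^(−4.3) · 4.3^3/3! ≈ 0.1798.

0.1798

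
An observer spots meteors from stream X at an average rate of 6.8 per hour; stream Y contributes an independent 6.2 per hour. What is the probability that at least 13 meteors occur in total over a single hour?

Independent Poisson processes superpose: combined rate λ = 6.8 + 6.2 = 13 per hour.
So μ = 13.
P(N ≥ 13) = 1 − P(N ≤ 12) ≈ 0.5369.

0.5369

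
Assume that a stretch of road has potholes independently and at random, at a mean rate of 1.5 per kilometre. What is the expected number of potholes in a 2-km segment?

3

E[N] = λt = 1.5 × 2 = 3 (a 2-km segment = 2 kilometres).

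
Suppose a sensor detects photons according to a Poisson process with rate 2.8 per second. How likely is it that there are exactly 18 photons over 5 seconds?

Over the interval, μ = 2.8 × 5 = 14 (5 seconds).
P(N = 18) = e^(−μ) μ^18/18! = e^(−14) · 14^18/6402373705728000 ≈ 0.0554.

0.0554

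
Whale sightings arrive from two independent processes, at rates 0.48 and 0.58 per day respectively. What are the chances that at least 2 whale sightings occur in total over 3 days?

0.8262

Independent Poisson processes superpose: combined rate λ = 0.48 + 0.58 = 1.06 per day.
Over the interval, μ = 1.06 × 3 = 3.18 (3 days).
P(N ≥ 2) = 1 − P(N ≤ 1) ≈ 0.8262.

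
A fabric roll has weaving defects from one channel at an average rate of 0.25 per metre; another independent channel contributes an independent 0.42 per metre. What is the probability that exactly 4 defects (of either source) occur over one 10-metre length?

Independent Poisson processes superpose: combined rate λ = 0.25 + 0.42 = 0.67 per metre.
Over the interval, μ = 0.67 × 10 = 6.7 (a 10-metre length = 10 metres).
P(N = 4) = e^(−6.7) · 6.7^4/4! ≈ 0.1034.

0.1034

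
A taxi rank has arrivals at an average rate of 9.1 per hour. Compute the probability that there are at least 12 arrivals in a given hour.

With mean μ = 9.1 per hour,
P(N ≥ 12) = 1 − P(N ≤ 11) = 1 − Σ_{j=0}^{11} e^(−μ) μ^j/j! ≈ 0.2068.

0.2068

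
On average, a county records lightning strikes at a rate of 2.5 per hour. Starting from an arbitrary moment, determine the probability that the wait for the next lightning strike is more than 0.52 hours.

The wait for the next event is exponential with rate λ = 2.5 per hour.
P(T > 0.52) = e^(−λt) = e^(−2.5 × 0.52) = e^(−1.3) ≈ 0.2725.

0.2725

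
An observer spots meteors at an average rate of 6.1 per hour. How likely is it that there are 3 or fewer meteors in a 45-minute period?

Over the interval, μ = 6.1 × 0.75 = 4.575 (a 45-minute period = 0.75 hours).
P(N ≤ 3) = Σ_{j=0}^{3} e^(−μ) μ^j/j! ≈ 0.3298.

0.3298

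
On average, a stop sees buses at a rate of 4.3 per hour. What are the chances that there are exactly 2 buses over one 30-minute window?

0.2692

Over the interval, μ = 4.3 × 0.5 = 2.15 (a 30-minute window = 0.5 hours).
P(N = 2) = e^(−μ) μ^2/2! = e^(−2.15) · 2.15^2/2 ≈ 0.2692.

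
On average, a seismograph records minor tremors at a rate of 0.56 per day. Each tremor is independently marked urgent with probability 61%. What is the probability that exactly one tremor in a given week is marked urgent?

Thinning: the tremors that are marked urgent themselves form a Poisson process with rate 0.61 × 0.56 = 0.3416 per day.
Over the interval, μ = 0.3416 × 7 = 2.3912 (a week = 7 days).
P(N = 1) = e^(−2.3912) · 2.3912^1/1! ≈ 0.2188.

0.2188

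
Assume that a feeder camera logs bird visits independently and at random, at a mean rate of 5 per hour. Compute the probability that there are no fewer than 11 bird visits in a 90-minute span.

0.1378

Over the interval, μ = 5 × 1.5 = 7.5 (a 90-minute span = 1.5 hours).
P(N ≥ 11) = 1 − P(N ≤ 10) = 1 − Σ_{j=0}^{10} e^(−μ) μ^j/j! ≈ 0.1378.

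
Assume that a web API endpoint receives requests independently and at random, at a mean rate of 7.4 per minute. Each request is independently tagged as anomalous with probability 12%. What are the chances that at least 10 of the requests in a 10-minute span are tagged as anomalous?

0.3968

Thinning: the requests that are tagged as anomalous themselves form a Poisson process with rate 0.12 × 7.4 = 0.888 per minute.
Over the interval, μ = 0.888 × 10 = 8.88 (a 10-minute span = 10 minutes).
P(N ≥ 10) = 1 − P(N ≤ 9) ≈ 0.3968.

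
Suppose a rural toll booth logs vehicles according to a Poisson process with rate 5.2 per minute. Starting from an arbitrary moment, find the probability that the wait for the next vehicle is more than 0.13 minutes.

The wait for the next event is exponential with rate λ = 5.2 per minute.
P(T > 0.13) = e^(−λt) = e^(−5.2 × 0.13) = e^(−0.676) ≈ 0.5086.

0.5086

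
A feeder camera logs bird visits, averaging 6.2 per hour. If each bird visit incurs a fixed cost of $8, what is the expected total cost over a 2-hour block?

E[N] = 6.2 × 2 = 12.4 (a 2-hour block = 2 hours); E[cost] = 12.4 × $8 = $99.2.

$99.2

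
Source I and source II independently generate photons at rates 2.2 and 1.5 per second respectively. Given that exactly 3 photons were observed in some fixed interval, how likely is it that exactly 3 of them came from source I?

0.2102

Given the total, each event is independently from source I with probability p = λ_I/(λ_I+λ_II) = 2.2/3.7 ≈ 0.5946.
So K ~ Binomial(3, 2.2/3.7): P(K = 3) = C(3,3) · (2.2/3.7)^3 · (1.5/3.7)^0 ≈ 0.2102.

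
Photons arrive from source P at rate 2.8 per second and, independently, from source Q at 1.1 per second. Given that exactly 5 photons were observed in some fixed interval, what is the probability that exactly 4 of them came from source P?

0.3747

Given the total, each event is independently from source P with probability p = λ_P/(λ_P+λ_Q) = 2.8/3.9 ≈ 0.7179.
So K ~ Binomial(5, 2.8/3.9): P(K = 4) = C(5,4) · (2.8/3.9)^4 · (1.1/3.9)^1 ≈ 0.3747.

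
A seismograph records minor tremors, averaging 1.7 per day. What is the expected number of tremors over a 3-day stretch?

5.1

E[N] = λt = 1.7 × 3 = 5.1 (a 3-day stretch = 3 days).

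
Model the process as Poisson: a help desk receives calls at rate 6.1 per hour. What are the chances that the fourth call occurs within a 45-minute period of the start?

Over the interval, μ = 6.1 × 0.75 = 4.575 (a 45-minute period = 0.75 hours).
The fourth arrival falls in the interval iff at least 4 events occur there: P(S_4 ≤ t) = P(N ≥ 4) = 1 − P(N ≤ 3) ≈ 0.6702.

0.6702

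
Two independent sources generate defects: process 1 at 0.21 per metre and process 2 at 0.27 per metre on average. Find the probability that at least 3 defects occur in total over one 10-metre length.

Independent Poisson processes superpose: combined rate λ = 0.21 + 0.27 = 0.48 per metre.
Over the interval, μ = 0.48 × 10 = 4.8 (a 10-metre length = 10 metres).
P(N ≥ 3) = 1 − P(N ≤ 2) ≈ 0.8575.

0.8575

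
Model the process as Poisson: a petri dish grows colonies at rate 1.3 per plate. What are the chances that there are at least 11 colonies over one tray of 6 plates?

0.1648

Over the interval, μ = 1.3 × 6 = 7.8 (a tray of 6 plates = 6 plates).
P(N ≥ 11) = 1 − P(N ≤ 10) = 1 − Σ_{j=0}^{10} e^(−μ) μ^j/j! ≈ 0.1648.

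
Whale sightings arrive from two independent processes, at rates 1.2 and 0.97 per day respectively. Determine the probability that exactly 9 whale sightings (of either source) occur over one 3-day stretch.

Independent Poisson processes superpose: combined rate λ = 1.2 + 0.97 = 2.17 per day.
Over the interval, μ = 2.17 × 3 = 6.51 (a 3-day stretch = 3 days).
P(N = 9) = e^(−6.51) · 6.51^9/9! ≈ 0.0861.

0.0861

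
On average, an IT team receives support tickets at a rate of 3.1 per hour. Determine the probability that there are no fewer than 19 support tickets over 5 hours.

0.2175

Over the interval, μ = 3.1 × 5 = 15.5 (5 hours).
P(N ≥ 19) = 1 − P(N ≤ 18) = 1 − Σ_{j=0}^{18} e^(−μ) μ^j/j! ≈ 0.2175.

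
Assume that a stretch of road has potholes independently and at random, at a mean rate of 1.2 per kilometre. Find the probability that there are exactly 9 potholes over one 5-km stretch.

0.0688

Over the interval, μ = 1.2 × 5 = 6 (a 5-km stretch = 5 kilometres).
P(N = 9) = e^(−μ) μ^9/9! = e^(−6) · 6^9/362880 ≈ 0.0688.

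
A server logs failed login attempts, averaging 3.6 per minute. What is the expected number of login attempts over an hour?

216

E[N] = λt = 3.6 × 60 = 216 (an hour = 60 minutes).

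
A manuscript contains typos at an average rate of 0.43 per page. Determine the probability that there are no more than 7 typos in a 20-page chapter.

0.3728

Over the interval, μ = 0.43 × 20 = 8.6 (a 20-page chapter = 20 pages).
P(N ≤ 7) = Σ_{j=0}^{7} e^(−μ) μ^j/j! ≈ 0.3728.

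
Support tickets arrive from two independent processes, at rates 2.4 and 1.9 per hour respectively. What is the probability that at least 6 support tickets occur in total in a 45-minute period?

Independent Poisson processes superpose: combined rate λ = 2.4 + 1.9 = 4.3 per hour.
Over the interval, μ = 4.3 × 0.75 = 3.225 (a 45-minute period = 0.75 hours).
P(N ≥ 6) = 1 − P(N ≤ 5) ≈ 0.1083.

0.1083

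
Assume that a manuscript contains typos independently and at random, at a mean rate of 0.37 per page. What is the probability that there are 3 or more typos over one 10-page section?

0.7146

Over the interval, μ = 0.37 × 10 = 3.7 (a 10-page section = 10 pages).
P(N ≥ 3) = 1 − P(N ≤ 2) = 1 − Σ_{j=0}^{2} e^(−μ) μ^j/j! ≈ 0.7146.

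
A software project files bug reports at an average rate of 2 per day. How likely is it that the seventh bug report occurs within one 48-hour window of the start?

Over the interval, μ = 2 × 2 = 4 (a 48-hour window = 2 days).
The seventh arrival falls in the interval iff at least 7 events occur there: P(S_7 ≤ t) = P(N ≥ 7) = 1 − P(N ≤ 6) ≈ 0.1107.

0.1107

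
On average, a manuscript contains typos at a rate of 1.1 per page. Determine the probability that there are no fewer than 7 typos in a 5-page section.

Over the interval, μ = 1.1 × 5 = 5.5 (a 5-page section = 5 pages).
P(N ≥ 7) = 1 − P(N ≤ 6) = 1 − Σ_{j=0}^{6} e^(−μ) μ^j/j! ≈ 0.3140.

0.3140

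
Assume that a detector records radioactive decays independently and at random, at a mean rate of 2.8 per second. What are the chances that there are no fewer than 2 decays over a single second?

With mean μ = 2.8 per second,
P(N ≥ 2) = 1 − P(N ≤ 1) = 1 − Σ_{j=0}^{1} e^(−μ) μ^j/j! ≈ 0.7689.

0.7689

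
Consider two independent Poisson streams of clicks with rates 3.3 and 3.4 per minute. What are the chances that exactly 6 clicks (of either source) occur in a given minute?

0.1546

Independent Poisson processes superpose: combined rate λ = 3.3 + 3.4 = 6.7 per minute.
So μ = 6.7.
P(N = 6) = e^(−6.7) · 6.7^6/6! ≈ 0.1546.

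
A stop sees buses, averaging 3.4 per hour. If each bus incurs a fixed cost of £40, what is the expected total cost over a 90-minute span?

£204

E[N] = 3.4 × 1.5 = 5.1 (a 90-minute span = 1.5 hours); E[cost] = 5.1 × £40 = £204.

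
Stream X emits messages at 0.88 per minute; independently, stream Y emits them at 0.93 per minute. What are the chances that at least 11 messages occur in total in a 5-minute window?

Independent Poisson processes superpose: combined rate λ = 0.88 + 0.93 = 1.81 per minute.
Over the interval, μ = 1.81 × 5 = 9.05 (a 5-minute window = 5 minutes).
P(N ≥ 11) = 1 − P(N ≤ 10) ≈ 0.3000.

0.3000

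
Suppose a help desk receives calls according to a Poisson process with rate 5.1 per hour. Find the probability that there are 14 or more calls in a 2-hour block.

0.1506

Over the interval, μ = 5.1 × 2 = 10.2 (a 2-hour block = 2 hours).
P(N ≥ 14) = 1 − P(N ≤ 13) = 1 − Σ_{j=0}^{13} e^(−μ) μ^j/j! ≈ 0.1506.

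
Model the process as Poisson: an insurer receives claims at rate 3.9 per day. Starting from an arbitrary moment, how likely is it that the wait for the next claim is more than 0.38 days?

0.2272

The wait for the next event is exponential with rate λ = 3.9 per day.
P(T > 0.38) = e^(−λt) = e^(−3.9 × 0.38) = e^(−1.482) ≈ 0.2272.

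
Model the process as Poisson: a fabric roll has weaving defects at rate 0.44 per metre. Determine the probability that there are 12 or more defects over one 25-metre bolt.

0.4207

Over the interval, μ = 0.44 × 25 = 11 (a 25-metre bolt = 25 metres).
P(N ≥ 12) = 1 − P(N ≤ 11) = 1 − Σ_{j=0}^{11} e^(−μ) μ^j/j! ≈ 0.4207.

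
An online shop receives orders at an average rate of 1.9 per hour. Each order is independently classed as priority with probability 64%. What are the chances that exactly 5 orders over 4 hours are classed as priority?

Thinning: the orders that are classed as priority themselves form a Poisson process with rate 0.64 × 1.9 = 1.216 per hour.
Over the interval, μ = 1.216 × 4 = 4.864 (4 hours).
P(N = 5) = e^(−4.864) · 4.864^5/5! ≈ 0.1751.

0.1751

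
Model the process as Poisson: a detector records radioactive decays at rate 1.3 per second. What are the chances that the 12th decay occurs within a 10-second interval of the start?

Over the interval, μ = 1.3 × 10 = 13 (a 10-second interval = 10 seconds).
The 12th arrival falls in the interval iff at least 12 events occur there: P(S_12 ≤ t) = P(N ≥ 12) = 1 − P(N ≤ 11) ≈ 0.6468.

0.6468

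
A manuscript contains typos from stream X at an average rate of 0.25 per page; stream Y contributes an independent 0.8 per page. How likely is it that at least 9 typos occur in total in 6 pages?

Independent Poisson processes superpose: combined rate λ = 0.25 + 0.8 = 1.05 per page.
Over the interval, μ = 1.05 × 6 = 6.3 (6 pages).
P(N ≥ 9) = 1 − P(N ≤ 8) ≈ 0.1852.

0.1852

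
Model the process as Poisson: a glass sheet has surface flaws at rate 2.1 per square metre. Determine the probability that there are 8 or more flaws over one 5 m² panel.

0.8215

Over the interval, μ = 2.1 × 5 = 10.5 (a 5 m² panel = 5 square metres).
P(N ≥ 8) = 1 − P(N ≤ 7) = 1 − Σ_{j=0}^{7} e^(−μ) μ^j/j! ≈ 0.8215.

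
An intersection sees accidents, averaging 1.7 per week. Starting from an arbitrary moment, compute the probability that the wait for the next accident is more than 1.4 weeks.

0.0926

The wait for the next event is exponential with rate λ = 1.7 per week.
P(T > 1.4) = e^(−λt) = e^(−1.7 × 1.4) = e^(−2.38) ≈ 0.0926.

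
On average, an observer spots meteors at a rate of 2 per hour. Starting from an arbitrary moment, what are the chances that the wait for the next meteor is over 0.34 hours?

The wait for the next event is exponential with rate λ = 2 per hour.
P(T > 0.34) = e^(−λt) = e^(−2 × 0.34) = e^(−0.68) ≈ 0.5066.

0.5066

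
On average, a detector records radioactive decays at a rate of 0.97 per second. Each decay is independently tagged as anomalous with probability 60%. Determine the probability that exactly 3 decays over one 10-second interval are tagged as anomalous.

Thinning: the decays that are tagged as anomalous themselves form a Poisson process with rate 0.6 × 0.97 = 0.582 per second.
Over the interval, μ = 0.582 × 10 = 5.82 (a 10-second interval = 10 seconds).
P(N = 3) = e^(−5.82) · 5.82^3/3! ≈ 0.0975.

0.0975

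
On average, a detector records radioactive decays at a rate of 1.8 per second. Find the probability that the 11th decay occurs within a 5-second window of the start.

0.2940

Over the interval, μ = 1.8 × 5 = 9 (a 5-second window = 5 seconds).
The 11th arrival falls in the interval iff at least 11 events occur there: P(S_11 ≤ t) = P(N ≥ 11) = 1 − P(N ≤ 10) ≈ 0.2940.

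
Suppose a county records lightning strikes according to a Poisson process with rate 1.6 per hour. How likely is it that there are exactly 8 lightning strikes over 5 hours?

Over the interval, μ = 1.6 × 5 = 8 (5 hours).
P(N = 8) = e^(−μ) μ^8/8! = e^(−8) · 8^8/40320 ≈ 0.1396.

0.1396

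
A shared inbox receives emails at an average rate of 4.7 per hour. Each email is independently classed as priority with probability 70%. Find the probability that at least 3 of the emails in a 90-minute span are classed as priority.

Thinning: the emails that are classed as priority themselves form a Poisson process with rate 0.7 × 4.7 = 3.29 per hour.
Over the interval, μ = 3.29 × 1.5 = 4.935 (a 90-minute span = 1.5 hours).
P(N ≥ 3) = 1 − P(N ≤ 2) ≈ 0.8698.

0.8698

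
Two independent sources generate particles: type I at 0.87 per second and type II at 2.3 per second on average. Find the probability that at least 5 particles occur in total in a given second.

0.2141

Independent Poisson processes superpose: combined rate λ = 0.87 + 2.3 = 3.17 per second.
So μ = 3.17.
P(N ≥ 5) = 1 − P(N ≤ 4) ≈ 0.2141.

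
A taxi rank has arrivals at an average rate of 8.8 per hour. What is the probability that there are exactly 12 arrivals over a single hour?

With mean μ = 8.8 per hour,
P(N = 12) = e^(−μ) μ^12/12! = e^(−8.8) · 8.8^12/479001600 ≈ 0.0679.

0.0679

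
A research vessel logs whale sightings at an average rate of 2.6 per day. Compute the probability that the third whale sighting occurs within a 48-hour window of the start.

0.8912

Over the interval, μ = 2.6 × 2 = 5.2 (a 48-hour window = 2 days).
The third arrival falls in the interval iff at least 3 events occur there: P(S_3 ≤ t) = P(N ≥ 3) = 1 − P(N ≤ 2) ≈ 0.8912.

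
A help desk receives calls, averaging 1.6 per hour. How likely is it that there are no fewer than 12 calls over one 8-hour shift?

0.6262

Over the interval, μ = 1.6 × 8 = 12.8 (an 8-hour shift = 8 hours).
P(N ≥ 12) = 1 − P(N ≤ 11) = 1 − Σ_{j=0}^{11} e^(−μ) μ^j/j! ≈ 0.6262.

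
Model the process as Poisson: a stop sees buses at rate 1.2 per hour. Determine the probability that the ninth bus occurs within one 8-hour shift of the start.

0.6204

Over the interval, μ = 1.2 × 8 = 9.6 (an 8-hour shift = 8 hours).
The ninth arrival falls in the interval iff at least 9 events occur there: P(S_9 ≤ t) = P(N ≥ 9) = 1 − P(N ≤ 8) ≈ 0.6204.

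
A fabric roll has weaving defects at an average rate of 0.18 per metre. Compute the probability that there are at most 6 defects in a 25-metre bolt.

0.8311

Over the interval, μ = 0.18 × 25 = 4.5 (a 25-metre bolt = 25 metres).
P(N ≤ 6) = Σ_{j=0}^{6} e^(−μ) μ^j/j! ≈ 0.8311.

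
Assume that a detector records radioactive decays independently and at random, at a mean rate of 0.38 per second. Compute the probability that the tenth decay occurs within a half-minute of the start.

0.7013

Over the interval, μ = 0.38 × 30 = 11.4 (a half-minute = 30 seconds).
The tenth arrival falls in the interval iff at least 10 events occur there: P(S_10 ≤ t) = P(N ≥ 10) = 1 − P(N ≤ 9) ≈ 0.7013.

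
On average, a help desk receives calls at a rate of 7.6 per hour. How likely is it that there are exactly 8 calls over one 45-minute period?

Over the interval, μ = 7.6 × 0.75 = 5.7 (a 45-minute period = 0.75 hours).
P(N = 8) = e^(−μ) μ^8/8! = e^(−5.7) · 5.7^8/40320 ≈ 0.0925.

0.0925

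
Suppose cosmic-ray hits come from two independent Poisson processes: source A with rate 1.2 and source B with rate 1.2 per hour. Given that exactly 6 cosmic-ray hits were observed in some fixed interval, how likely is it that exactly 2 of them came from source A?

0.2344

Given the total, each event is independently from source A with probability p = λ_A/(λ_A+λ_B) = 1.2/2.4 = 0.5000.
So K ~ Binomial(6, 1.2/2.4): P(K = 2) = C(6,2) · (1.2/2.4)^2 · (1.2/2.4)^4 ≈ 0.2344.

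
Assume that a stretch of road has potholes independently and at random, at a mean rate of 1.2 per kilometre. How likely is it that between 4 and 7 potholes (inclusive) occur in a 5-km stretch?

Over the interval, μ = 1.2 × 5 = 6 (a 5-km stretch = 5 kilometres).
P(4 ≤ N ≤ 7) = Σ_{j=4}^{7} e^(−6) · 6^j/j! ≈ 0.5928.

0.5928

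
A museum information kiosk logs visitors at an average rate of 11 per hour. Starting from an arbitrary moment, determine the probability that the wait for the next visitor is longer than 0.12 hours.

The wait for the next event is exponential with rate λ = 11 per hour.
P(T > 0.12) = e^(−λt) = e^(−11 × 0.12) = e^(−1.32) ≈ 0.2671.

0.2671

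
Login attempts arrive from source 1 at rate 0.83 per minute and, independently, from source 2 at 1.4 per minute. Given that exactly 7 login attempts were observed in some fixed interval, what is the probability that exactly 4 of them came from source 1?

0.1662

Given the total, each event is independently from source 1 with probability p = λ_1/(λ_1+λ_2) = 0.83/2.23 ≈ 0.3722.
So K ~ Binomial(7, 0.83/2.23): P(K = 4) = C(7,4) · (0.83/2.23)^4 · (1.4/2.23)^3 ≈ 0.1662.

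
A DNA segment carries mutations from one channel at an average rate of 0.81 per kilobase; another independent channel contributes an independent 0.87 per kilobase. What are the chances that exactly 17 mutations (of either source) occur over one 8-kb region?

Independent Poisson processes superpose: combined rate λ = 0.81 + 0.87 = 1.68 per kilobase.
Over the interval, μ = 1.68 × 8 = 13.44 (an 8-kb region = 8 kilobases).
P(N = 17) = e^(−13.44) · 13.44^17/17! ≈ 0.0623.

0.0623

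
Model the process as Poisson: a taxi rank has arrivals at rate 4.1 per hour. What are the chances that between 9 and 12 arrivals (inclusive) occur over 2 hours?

0.3614

Over the interval, μ = 4.1 × 2 = 8.2 (2 hours).
P(9 ≤ N ≤ 12) = Σ_{j=9}^{12} e^(−8.2) · 8.2^j/j! ≈ 0.3614.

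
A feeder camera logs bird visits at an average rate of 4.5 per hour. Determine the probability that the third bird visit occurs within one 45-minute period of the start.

0.6554

Over the interval, μ = 4.5 × 0.75 = 3.375 (a 45-minute period = 0.75 hours).
The third arrival falls in the interval iff at least 3 events occur there: P(S_3 ≤ t) = P(N ≥ 3) = 1 − P(N ≤ 2) ≈ 0.6554.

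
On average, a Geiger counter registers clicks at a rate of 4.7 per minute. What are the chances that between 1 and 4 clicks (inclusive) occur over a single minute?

0.4855

With mean μ = 4.7 per minute,
P(1 ≤ N ≤ 4) = Σ_{j=1}^{4} e^(−4.7) · 4.7^j/j! ≈ 0.4855.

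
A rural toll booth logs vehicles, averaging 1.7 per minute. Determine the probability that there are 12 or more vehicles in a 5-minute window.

Over the interval, μ = 1.7 × 5 = 8.5 (a 5-minute window = 5 minutes).
P(N ≥ 12) = 1 − P(N ≤ 11) = 1 − Σ_{j=0}^{11} e^(−μ) μ^j/j! ≈ 0.1513.

0.1513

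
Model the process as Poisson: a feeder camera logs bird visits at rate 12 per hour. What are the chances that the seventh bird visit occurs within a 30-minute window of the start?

Over the interval, μ = 12 × 0.5 = 6 (a 30-minute window = 0.5 hours).
The seventh arrival falls in the interval iff at least 7 events occur there: P(S_7 ≤ t) = P(N ≥ 7) = 1 − P(N ≤ 6) ≈ 0.3937.

0.3937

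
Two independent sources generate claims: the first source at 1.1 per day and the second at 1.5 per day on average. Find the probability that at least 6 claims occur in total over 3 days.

0.7897

Independent Poisson processes superpose: combined rate λ = 1.1 + 1.5 = 2.6 per day.
Over the interval, μ = 2.6 × 3 = 7.8 (3 days).
P(N ≥ 6) = 1 − P(N ≤ 5) ≈ 0.7897.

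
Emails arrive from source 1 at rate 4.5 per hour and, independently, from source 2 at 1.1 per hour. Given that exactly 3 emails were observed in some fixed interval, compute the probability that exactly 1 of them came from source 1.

0.0930

Given the total, each event is independently from source 1 with probability p = λ_1/(λ_1+λ_2) = 4.5/5.6 ≈ 0.8036.
So K ~ Binomial(3, 4.5/5.6): P(K = 1) = C(3,1) · (4.5/5.6)^1 · (1.1/5.6)^2 ≈ 0.0930.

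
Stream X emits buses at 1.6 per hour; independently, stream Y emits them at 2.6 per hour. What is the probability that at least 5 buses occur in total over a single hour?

0.4102

Independent Poisson processes superpose: combined rate λ = 1.6 + 2.6 = 4.2 per hour.
So μ = 4.2.
P(N ≥ 5) = 1 − P(N ≤ 4) ≈ 0.4102.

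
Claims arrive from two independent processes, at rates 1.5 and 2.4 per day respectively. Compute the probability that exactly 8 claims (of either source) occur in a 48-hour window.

0.1392

Independent Poisson processes superpose: combined rate λ = 1.5 + 2.4 = 3.9 per day.
Over the interval, μ = 3.9 × 2 = 7.8 (a 48-hour window = 2 days).
P(N = 8) = e^(−7.8) · 7.8^8/8! ≈ 0.1392.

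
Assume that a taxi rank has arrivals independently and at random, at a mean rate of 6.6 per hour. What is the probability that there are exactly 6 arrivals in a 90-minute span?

0.0656

Over the interval, μ = 6.6 × 1.5 = 9.9 (a 90-minute span = 1.5 hours).
P(N = 6) = e^(−μ) μ^6/6! = e^(−9.9) · 9.9^6/720 ≈ 0.0656.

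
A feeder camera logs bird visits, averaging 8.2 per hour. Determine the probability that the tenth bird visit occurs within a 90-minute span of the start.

Over the interval, μ = 8.2 × 1.5 = 12.3 (a 90-minute span = 1.5 hours).
The tenth arrival falls in the interval iff at least 10 events occur there: P(S_10 ≤ t) = P(N ≥ 10) = 1 − P(N ≤ 9) ≈ 0.7828.

0.7828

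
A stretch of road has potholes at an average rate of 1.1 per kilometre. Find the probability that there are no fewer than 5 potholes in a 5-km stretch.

0.6425

Over the interval, μ = 1.1 × 5 = 5.5 (a 5-km stretch = 5 kilometres).
P(N ≥ 5) = 1 − P(N ≤ 4) = 1 − Σ_{j=0}^{4} e^(−μ) μ^j/j! ≈ 0.6425.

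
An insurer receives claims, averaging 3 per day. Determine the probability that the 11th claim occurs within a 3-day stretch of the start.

0.2940

Over the interval, μ = 3 × 3 = 9 (a 3-day stretch = 3 days).
The 11th arrival falls in the interval iff at least 11 events occur there: P(S_11 ≤ t) = P(N ≥ 11) = 1 − P(N ≤ 10) ≈ 0.2940.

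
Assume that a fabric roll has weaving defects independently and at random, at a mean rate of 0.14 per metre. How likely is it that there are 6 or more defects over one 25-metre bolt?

0.1424

Over the interval, μ = 0.14 × 25 = 3.5 (a 25-metre bolt = 25 metres).
P(N ≥ 6) = 1 − P(N ≤ 5) = 1 − Σ_{j=0}^{5} e^(−μ) μ^j/j! ≈ 0.1424.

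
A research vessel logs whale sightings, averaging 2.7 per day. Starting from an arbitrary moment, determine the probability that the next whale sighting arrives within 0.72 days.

Inter-arrival times are exponential with rate λ = 2.7 per day.
P(T ≤ 0.72) = 1 − e^(−λt) = 1 − e^(−2.7 × 0.72) = 1 − e^(−1.944) ≈ 0.8569.

0.8569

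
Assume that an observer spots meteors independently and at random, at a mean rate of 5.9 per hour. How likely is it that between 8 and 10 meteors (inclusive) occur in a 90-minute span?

0.3819

Over the interval, μ = 5.9 × 1.5 = 8.85 (a 90-minute span = 1.5 hours).
P(8 ≤ N ≤ 10) = Σ_{j=8}^{10} e^(−8.85) · 8.85^j/j! ≈ 0.3819.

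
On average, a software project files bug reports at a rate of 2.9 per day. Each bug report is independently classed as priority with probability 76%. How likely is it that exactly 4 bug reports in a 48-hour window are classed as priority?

Thinning: the bug reports that are classed as priority themselves form a Poisson process with rate 0.76 × 2.9 = 2.204 per day.
Over the interval, μ = 2.204 × 2 = 4.408 (a 48-hour window = 2 days).
P(N = 4) = e^(−4.408) · 4.408^4/4! ≈ 0.1916.

0.1916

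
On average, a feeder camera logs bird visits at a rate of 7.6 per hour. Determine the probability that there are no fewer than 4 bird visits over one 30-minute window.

Over the interval, μ = 7.6 × 0.5 = 3.8 (a 30-minute window = 0.5 hours).
P(N ≥ 4) = 1 − P(N ≤ 3) = 1 − Σ_{j=0}^{3} e^(−μ) μ^j/j! ≈ 0.5265.

0.5265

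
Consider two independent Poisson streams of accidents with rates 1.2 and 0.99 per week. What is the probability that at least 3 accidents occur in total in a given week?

0.3746

Independent Poisson processes superpose: combined rate λ = 1.2 + 0.99 = 2.19 per week.
So μ = 2.19.
P(N ≥ 3) = 1 − P(N ≤ 2) ≈ 0.3746.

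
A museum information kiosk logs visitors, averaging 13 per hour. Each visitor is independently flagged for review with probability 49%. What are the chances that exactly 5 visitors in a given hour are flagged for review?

0.1496

Thinning: the visitors that are flagged for review themselves form a Poisson process with rate 0.49 × 13 = 6.37 per hour.
So μ = 6.37.
P(N = 5) = e^(−6.37) · 6.37^5/5! ≈ 0.1496.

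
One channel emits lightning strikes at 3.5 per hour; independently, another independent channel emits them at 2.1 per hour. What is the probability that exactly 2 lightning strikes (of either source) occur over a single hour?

0.0580

Independent Poisson processes superpose: combined rate λ = 3.5 + 2.1 = 5.6 per hour.
So μ = 5.6.
P(N = 2) = e^(−5.6) · 5.6^2/2! ≈ 0.0580.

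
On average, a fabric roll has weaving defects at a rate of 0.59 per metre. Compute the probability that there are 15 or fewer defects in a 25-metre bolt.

0.5937

Over the interval, μ = 0.59 × 25 = 14.75 (a 25-metre bolt = 25 metres).
P(N ≤ 15) = Σ_{j=0}^{15} e^(−μ) μ^j/j! ≈ 0.5937.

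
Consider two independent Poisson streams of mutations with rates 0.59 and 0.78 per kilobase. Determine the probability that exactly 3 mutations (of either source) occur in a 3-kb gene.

Independent Poisson processes superpose: combined rate λ = 0.59 + 0.78 = 1.37 per kilobase.
Over the interval, μ = 1.37 × 3 = 4.11 (a 3-kb gene = 3 kilobases).
P(N = 3) = e^(−4.11) · 4.11^3/3! ≈ 0.1899.

0.1899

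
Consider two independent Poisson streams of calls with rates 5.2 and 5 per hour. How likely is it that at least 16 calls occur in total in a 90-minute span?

0.4626

Independent Poisson processes superpose: combined rate λ = 5.2 + 5 = 10.2 per hour.
Over the interval, μ = 10.2 × 1.5 = 15.3 (a 90-minute span = 1.5 hours).
P(N ≥ 16) = 1 − P(N ≤ 15) ≈ 0.4626.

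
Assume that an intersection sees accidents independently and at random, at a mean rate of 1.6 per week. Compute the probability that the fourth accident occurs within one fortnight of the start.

0.3975

Over the interval, μ = 1.6 × 2 = 3.2 (a fortnight = 2 weeks).
The fourth arrival falls in the interval iff at least 4 events occur there: P(S_4 ≤ t) = P(N ≥ 4) = 1 − P(N ≤ 3) ≈ 0.3975.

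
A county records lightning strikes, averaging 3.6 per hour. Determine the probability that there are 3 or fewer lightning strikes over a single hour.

With mean μ = 3.6 per hour,
P(N ≤ 3) = Σ_{j=0}^{3} e^(−μ) μ^j/j! ≈ 0.5152.

0.5152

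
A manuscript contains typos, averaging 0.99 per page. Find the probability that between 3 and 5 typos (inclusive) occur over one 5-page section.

0.4958

Over the interval, μ = 0.99 × 5 = 4.95 (a 5-page section = 5 pages).
P(3 ≤ N ≤ 5) = Σ_{j=3}^{5} e^(−4.95) · 4.95^j/j! ≈ 0.4958.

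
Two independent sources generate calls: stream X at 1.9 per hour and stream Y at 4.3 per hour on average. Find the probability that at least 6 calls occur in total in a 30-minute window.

0.0943

Independent Poisson processes superpose: combined rate λ = 1.9 + 4.3 = 6.2 per hour.
Over the interval, μ = 6.2 × 0.5 = 3.1 (a 30-minute window = 0.5 hours).
P(N ≥ 6) = 1 − P(N ≤ 5) ≈ 0.0943.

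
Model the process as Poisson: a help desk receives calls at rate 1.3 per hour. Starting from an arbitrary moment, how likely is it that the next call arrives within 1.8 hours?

0.9037

Inter-arrival times are exponential with rate λ = 1.3 per hour.
P(T ≤ 1.8) = 1 − e^(−λt) = 1 − e^(−1.3 × 1.8) = 1 − e^(−2.34) ≈ 0.9037.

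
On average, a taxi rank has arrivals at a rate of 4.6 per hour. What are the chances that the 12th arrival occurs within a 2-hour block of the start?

0.2168

Over the interval, μ = 4.6 × 2 = 9.2 (a 2-hour block = 2 hours).
The 12th arrival falls in the interval iff at least 12 events occur there: P(S_12 ≤ t) = P(N ≥ 12) = 1 − P(N ≤ 11) ≈ 0.2168.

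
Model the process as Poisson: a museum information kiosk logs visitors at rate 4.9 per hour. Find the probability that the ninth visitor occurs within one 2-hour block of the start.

Over the interval, μ = 4.9 × 2 = 9.8 (a 2-hour block = 2 hours).
The ninth arrival falls in the interval iff at least 9 events occur there: P(S_9 ≤ t) = P(N ≥ 9) = 1 − P(N ≤ 8) ≈ 0.6442.

0.6442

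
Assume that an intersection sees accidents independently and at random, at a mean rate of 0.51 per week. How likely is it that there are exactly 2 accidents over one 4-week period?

0.2706

Over the interval, μ = 0.51 × 4 = 2.04 (a 4-week period = 4 weeks).
P(N = 2) = e^(−μ) μ^2/2! = e^(−2.04) · 2.04^2/2 ≈ 0.2706.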